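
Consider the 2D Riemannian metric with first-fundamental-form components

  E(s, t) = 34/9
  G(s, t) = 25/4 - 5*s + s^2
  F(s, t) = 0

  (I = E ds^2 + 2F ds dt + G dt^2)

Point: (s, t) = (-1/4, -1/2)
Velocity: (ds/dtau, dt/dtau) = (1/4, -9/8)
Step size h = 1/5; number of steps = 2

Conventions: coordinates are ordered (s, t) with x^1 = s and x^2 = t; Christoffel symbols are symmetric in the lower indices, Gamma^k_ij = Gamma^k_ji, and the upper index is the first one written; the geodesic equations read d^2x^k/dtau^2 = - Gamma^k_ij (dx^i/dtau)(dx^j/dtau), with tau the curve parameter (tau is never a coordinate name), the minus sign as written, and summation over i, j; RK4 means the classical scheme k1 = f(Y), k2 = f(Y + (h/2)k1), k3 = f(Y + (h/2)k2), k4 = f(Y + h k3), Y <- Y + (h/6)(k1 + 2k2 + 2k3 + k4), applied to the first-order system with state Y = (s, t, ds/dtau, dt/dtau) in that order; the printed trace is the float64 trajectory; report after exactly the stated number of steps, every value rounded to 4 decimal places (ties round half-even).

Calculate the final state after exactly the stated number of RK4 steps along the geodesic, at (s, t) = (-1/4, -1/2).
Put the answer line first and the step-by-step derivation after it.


Answer: s = -0.2254, t = -0.9583, ds/dtau = -0.1288, dt/dtau = -1.1454

f(Y) = (ds/dtau, dt/dtau, -Gamma^s_ij Y'^i Y'^j, -Gamma^t_ij Y'^i Y'^j) with the Gammas evaluated at the stage position; h = 0.200000; intermediate values shown to 6 dp
step 0: s = -0.2500, t = -0.5000, ds/dtau = 0.2500, dt/dtau = -1.1250
step 1:
  k1: at (s, t) = (-0.250000, -0.500000), (ds/dtau, dt/dtau) = (0.250000, -1.125000); Gamma_sss = 0.000000, Gamma_sst = 0.000000, Gamma_stt = 0.727941, Gamma_tss = 0.000000, Gamma_tst = -0.363636, Gamma_ttt = 0.000000; k1 = (0.250000, -1.125000, -0.921301, -0.204545)
  k2: at (s, t) = (-0.225000, -0.612500), (ds/dtau, dt/dtau) = (0.157870, -1.145455); Gamma_sss = 0.000000, Gamma_sst = 0.000000, Gamma_stt = 0.721324, Gamma_tss = 0.000000, Gamma_tst = -0.366972, Gamma_ttt = 0.000000; k2 = (0.157870, -1.145455, -0.946424, -0.132721)
  k3: at (s, t) = (-0.234213, -0.614545), (ds/dtau, dt/dtau) = (0.155358, -1.138272); Gamma_sss = 0.000000, Gamma_sst = 0.000000, Gamma_stt = 0.723762, Gamma_tss = 0.000000, Gamma_tst = -0.365736, Gamma_ttt = 0.000000; k3 = (0.155358, -1.138272, -0.937752, -0.129353)
  k4: at (s, t) = (-0.218928, -0.727654), (ds/dtau, dt/dtau) = (0.062450, -1.150871); Gamma_sss = 0.000000, Gamma_sst = 0.000000, Gamma_stt = 0.719716, Gamma_tss = 0.000000, Gamma_tst = -0.367792, Gamma_ttt = 0.000000; k4 = (0.062450, -1.150871, -0.953267, -0.052867)
  Y <- Y + (h/6)(k1 + 2k2 + 2k3 + k4): s = -0.2187, t = -0.7281, ds/dtau = 0.0619, dt/dtau = -1.1511
step 2:
  k1: at (s, t) = (-0.218703, -0.728111), (ds/dtau, dt/dtau) = (0.061903, -1.151052); Gamma_sss = 0.000000, Gamma_sst = 0.000000, Gamma_stt = 0.719657, Gamma_tss = 0.000000, Gamma_tst = -0.367822, Gamma_ttt = 0.000000; k1 = (0.061903, -1.151052, -0.953488, -0.052417)
  k2: at (s, t) = (-0.212513, -0.843216), (ds/dtau, dt/dtau) = (-0.033446, -1.156294); Gamma_sss = 0.000000, Gamma_sst = 0.000000, Gamma_stt = 0.718018, Gamma_tss = 0.000000, Gamma_tst = -0.368662, Gamma_ttt = 0.000000; k2 = (-0.033446, -1.156294, -0.960001, 0.028515)
  k3: at (s, t) = (-0.222048, -0.843740), (ds/dtau, dt/dtau) = (-0.034097, -1.148201); Gamma_sss = 0.000000, Gamma_sst = 0.000000, Gamma_stt = 0.720542, Gamma_tss = 0.000000, Gamma_tst = -0.367370, Gamma_ttt = 0.000000; k3 = (-0.034097, -1.148201, -0.949937, 0.028766)
  k4: at (s, t) = (-0.225523, -0.957751), (ds/dtau, dt/dtau) = (-0.128085, -1.145299); Gamma_sss = 0.000000, Gamma_sst = 0.000000, Gamma_stt = 0.721462, Gamma_tss = 0.000000, Gamma_tst = -0.366902, Gamma_ttt = 0.000000; k4 = (-0.128085, -1.145299, -0.946348, 0.107646)
  Y <- Y + (h/6)(k1 + 2k2 + 2k3 + k4): s = -0.2254, t = -0.9583, ds/dtau = -0.1288, dt/dtau = -1.1454


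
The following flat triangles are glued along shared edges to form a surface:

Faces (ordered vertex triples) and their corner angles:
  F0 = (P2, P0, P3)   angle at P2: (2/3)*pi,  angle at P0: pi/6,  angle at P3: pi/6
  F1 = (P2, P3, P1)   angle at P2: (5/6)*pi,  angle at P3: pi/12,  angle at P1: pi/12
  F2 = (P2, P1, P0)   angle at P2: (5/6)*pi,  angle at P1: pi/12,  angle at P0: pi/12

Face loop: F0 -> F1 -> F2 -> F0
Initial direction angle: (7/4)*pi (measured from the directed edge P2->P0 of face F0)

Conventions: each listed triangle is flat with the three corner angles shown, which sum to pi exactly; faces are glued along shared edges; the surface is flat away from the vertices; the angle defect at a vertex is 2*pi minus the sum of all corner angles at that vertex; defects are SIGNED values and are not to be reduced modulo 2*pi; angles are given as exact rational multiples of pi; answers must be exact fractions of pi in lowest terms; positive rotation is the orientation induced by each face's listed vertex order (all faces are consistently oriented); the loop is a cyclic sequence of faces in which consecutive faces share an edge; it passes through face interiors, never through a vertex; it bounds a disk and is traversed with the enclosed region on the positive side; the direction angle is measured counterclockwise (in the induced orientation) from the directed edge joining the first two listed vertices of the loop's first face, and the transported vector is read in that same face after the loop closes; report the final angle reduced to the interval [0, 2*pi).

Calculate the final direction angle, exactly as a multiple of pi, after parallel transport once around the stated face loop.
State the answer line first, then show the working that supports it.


Answer: final direction angle = (17/12)*pi

enclosed vertex P2: corner angles sum to (7/3)*pi, defect = 2*pi - (7/3)*pi = -pi/3
adding the enclosed defects to the starting angle (mod 2*pi, induced orientation) gives the holonomy
final angle = (7/4)*pi - pi/3 = (17/12)*pi (mod 2*pi)


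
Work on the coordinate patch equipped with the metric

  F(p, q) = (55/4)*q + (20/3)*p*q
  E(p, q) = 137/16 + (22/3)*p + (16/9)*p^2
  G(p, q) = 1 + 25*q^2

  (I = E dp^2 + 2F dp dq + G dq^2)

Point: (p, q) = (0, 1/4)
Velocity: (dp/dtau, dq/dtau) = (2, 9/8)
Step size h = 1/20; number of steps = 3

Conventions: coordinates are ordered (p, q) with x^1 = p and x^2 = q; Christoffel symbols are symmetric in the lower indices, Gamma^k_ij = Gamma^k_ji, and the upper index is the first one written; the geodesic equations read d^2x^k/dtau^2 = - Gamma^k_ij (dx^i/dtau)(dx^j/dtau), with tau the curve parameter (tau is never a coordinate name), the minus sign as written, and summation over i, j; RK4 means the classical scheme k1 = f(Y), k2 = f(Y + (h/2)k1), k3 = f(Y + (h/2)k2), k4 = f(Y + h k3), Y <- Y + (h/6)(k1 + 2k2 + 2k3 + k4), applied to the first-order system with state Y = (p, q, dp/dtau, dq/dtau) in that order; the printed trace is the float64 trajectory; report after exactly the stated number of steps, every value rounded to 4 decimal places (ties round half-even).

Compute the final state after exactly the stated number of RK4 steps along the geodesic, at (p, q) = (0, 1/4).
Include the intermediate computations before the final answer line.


f(Y) = (dp/dtau, dq/dtau, -Gamma^p_ij Y'^i Y'^j, -Gamma^q_ij Y'^i Y'^j) with the Gammas evaluated at the stage position; h = 0.050000; intermediate values shown to 6 dp
step 0: p = 0.0000, q = 0.2500, dp/dtau = 2.0000, dq/dtau = 1.1250
step 1:
  k1: at (p, q) = (0.000000, 0.250000), (dp/dtau, dq/dtau) = (2.000000, 1.125000); Gamma_ppp = 0.362140, Gamma_ppq = 0.000000, Gamma_pqq = 1.358025, Gamma_qpp = 0.164609, Gamma_qpq = 0.000000, Gamma_qqq = 0.617284; k1 = (2.000000, 1.125000, -3.167310, -1.439686)
  k2: at (p, q) = (0.050000, 0.278125), (dp/dtau, dq/dtau) = (1.920817, 1.089008); Gamma_ppp = 0.345578, Gamma_ppq = 0.000000, Gamma_pqq = 1.295919, Gamma_qpp = 0.170617, Gamma_qpq = 0.000000, Gamma_qqq = 0.639812; k2 = (1.920817, 1.089008, -2.811905, -1.388274)
  k3: at (p, q) = (0.048020, 0.277225), (dp/dtau, dq/dtau) = (1.929702, 1.090293); Gamma_ppp = 0.346126, Gamma_ppq = 0.000000, Gamma_pqq = 1.297972, Gamma_qpp = 0.170494, Gamma_qpq = 0.000000, Gamma_qqq = 0.639351; k3 = (1.929702, 1.090293, -2.831836, -1.394898)
  k4: at (p, q) = (0.096485, 0.304515), (dp/dtau, dq/dtau) = (1.858408, 1.055255); Gamma_ppp = 0.330741, Gamma_ppq = 0.000000, Gamma_pqq = 1.240279, Gamma_qpp = 0.174935, Gamma_qpq = 0.000000, Gamma_qqq = 0.656008; k4 = (1.858408, 1.055255, -2.523403, -1.334678)
  Y <- Y + (h/6)(k1 + 2k2 + 2k3 + k4): p = 0.0963, q = 0.3045, dp/dtau = 1.8585, dq/dtau = 1.0555
step 2:
  k1: at (p, q) = (0.096329, 0.304490), (dp/dtau, dq/dtau) = (1.858515, 1.055494); Gamma_ppp = 0.330762, Gamma_ppq = 0.000000, Gamma_pqq = 1.240357, Gamma_qpp = 0.174945, Gamma_qpq = 0.000000, Gamma_qqq = 0.656045; k1 = (1.858515, 1.055494, -2.524319, -1.335153)
  k2: at (p, q) = (0.142792, 0.330878), (dp/dtau, dq/dtau) = (1.795407, 1.022115); Gamma_ppp = 0.316608, Gamma_ppq = 0.000000, Gamma_pqq = 1.187279, Gamma_qpp = 0.178137, Gamma_qpq = 0.000000, Gamma_qqq = 0.668014; k2 = (1.795407, 1.022115, -2.260954, -1.272110)
  k3: at (p, q) = (0.141214, 0.330043), (dp/dtau, dq/dtau) = (1.801991, 1.023691); Gamma_ppp = 0.317051, Gamma_ppq = 0.000000, Gamma_pqq = 1.188941, Gamma_qpp = 0.178064, Gamma_qpq = 0.000000, Gamma_qqq = 0.667740; k3 = (1.801991, 1.023691, -2.275462, -1.277958)
  k4: at (p, q) = (0.186428, 0.355675), (dp/dtau, dq/dtau) = (1.744742, 0.991596); Gamma_ppp = 0.303944, Gamma_ppq = 0.000000, Gamma_pqq = 1.139790, Gamma_qpp = 0.180261, Gamma_qpq = 0.000000, Gamma_qqq = 0.675980; k4 = (1.744742, 0.991596, -2.045957, -1.213405)
  Y <- Y + (h/6)(k1 + 2k2 + 2k3 + k4): p = 0.1863, q = 0.3556, dp/dtau = 1.7448, dq/dtau = 0.9918
step 3:
  k1: at (p, q) = (0.186313, 0.355646), (dp/dtau, dq/dtau) = (1.744822, 0.991755); Gamma_ppp = 0.303962, Gamma_ppq = 0.000000, Gamma_pqq = 1.139856, Gamma_qpp = 0.180267, Gamma_qpq = 0.000000, Gamma_qqq = 0.676000; k1 = (1.744822, 0.991755, -2.046520, -1.213703)
  k2: at (p, q) = (0.229933, 0.380440), (dp/dtau, dq/dtau) = (1.693659, 0.961412); Gamma_ppp = 0.291915, Gamma_ppq = 0.000000, Gamma_pqq = 1.094682, Gamma_qpp = 0.181668, Gamma_qpq = 0.000000, Gamma_qqq = 0.681254; k2 = (1.693659, 0.961412, -1.849183, -1.150803)
  k3: at (p, q) = (0.228654, 0.379682), (dp/dtau, dq/dtau) = (1.698593, 0.962985); Gamma_ppp = 0.292272, Gamma_ppq = 0.000000, Gamma_pqq = 1.096021, Gamma_qpp = 0.181629, Gamma_qpq = 0.000000, Gamma_qqq = 0.681107; k3 = (1.698593, 0.962985, -1.859653, -1.155656)
  k4: at (p, q) = (0.271242, 0.403796), (dp/dtau, dq/dtau) = (1.651840, 0.933972); Gamma_ppp = 0.281114, Gamma_ppq = 0.000000, Gamma_pqq = 1.054179, Gamma_qpp = 0.182399, Gamma_qpq = 0.000000, Gamma_qqq = 0.683997; k4 = (1.651840, 0.933972, -1.686606, -1.094343)
  Y <- Y + (h/6)(k1 + 2k2 + 2k3 + k4): p = 0.2712, q = 0.4038, dp/dtau = 1.6519, dq/dtau = 0.9341

Answer: p = 0.2712, q = 0.4038, dp/dtau = 1.6519, dq/dtau = 0.9341


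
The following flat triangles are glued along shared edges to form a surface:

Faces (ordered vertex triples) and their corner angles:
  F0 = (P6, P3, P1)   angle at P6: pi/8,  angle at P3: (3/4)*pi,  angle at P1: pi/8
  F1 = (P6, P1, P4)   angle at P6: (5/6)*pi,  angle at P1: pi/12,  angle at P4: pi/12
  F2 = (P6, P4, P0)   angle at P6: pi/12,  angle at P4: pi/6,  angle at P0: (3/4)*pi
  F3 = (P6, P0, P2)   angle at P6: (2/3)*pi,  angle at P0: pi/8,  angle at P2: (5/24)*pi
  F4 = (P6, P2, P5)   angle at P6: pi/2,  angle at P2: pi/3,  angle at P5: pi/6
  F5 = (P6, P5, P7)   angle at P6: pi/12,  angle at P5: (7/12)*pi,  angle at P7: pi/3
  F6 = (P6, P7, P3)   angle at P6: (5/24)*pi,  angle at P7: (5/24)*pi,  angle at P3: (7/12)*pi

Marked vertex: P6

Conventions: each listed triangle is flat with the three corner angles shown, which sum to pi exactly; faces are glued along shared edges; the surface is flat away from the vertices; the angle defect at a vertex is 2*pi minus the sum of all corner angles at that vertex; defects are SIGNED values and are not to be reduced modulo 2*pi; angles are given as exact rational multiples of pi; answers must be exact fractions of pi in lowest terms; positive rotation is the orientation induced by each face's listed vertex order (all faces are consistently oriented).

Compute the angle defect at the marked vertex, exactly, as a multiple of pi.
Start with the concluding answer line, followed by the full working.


Answer: defect(P6) = -pi/2

Sum of corner angles at P6: (5/2)*pi
defect = 2*pi - (5/2)*pi


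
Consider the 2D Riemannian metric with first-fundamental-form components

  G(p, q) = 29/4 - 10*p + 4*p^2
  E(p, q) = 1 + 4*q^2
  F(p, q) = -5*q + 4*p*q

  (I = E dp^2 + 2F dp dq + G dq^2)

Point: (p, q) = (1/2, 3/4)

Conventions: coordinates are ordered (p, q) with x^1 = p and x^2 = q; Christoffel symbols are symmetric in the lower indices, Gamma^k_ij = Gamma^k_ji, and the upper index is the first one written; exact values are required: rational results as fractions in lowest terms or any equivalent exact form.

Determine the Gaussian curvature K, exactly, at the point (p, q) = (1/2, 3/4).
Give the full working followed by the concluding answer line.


E = 13/4, F = -9/4, G = 13/4, EG - F^2 = 11/2 at the point
E_p = 0, E_q = 6, F_p = 3, F_q = -3, G_p = -6, G_q = 0
E_qq = 8, F_pq = 4, G_pp = 8
Evaluate Brioschi's two determinant matrices M1, M2 and divide by (EG - F^2)^2.
M1 = [[-E_qq/2 + F_pq - G_pp/2, E_p/2, F_p - E_q/2], [F_q - G_p/2, E, F], [G_q/2, F, G]] = [[-4, 0, 0], [0, 13/4, -9/4], [0, -9/4, 13/4]]; det M1 = -22
M2 = [[0, E_q/2, G_p/2], [E_q/2, E, F], [G_p/2, F, G]] = [[0, 3, -3], [3, 13/4, -9/4], [-3, -9/4, 13/4]]; det M2 = -18
det M1 - det M2 = -4; K = -4 / (11/2)^2 = -16/121

Answer: K = -16/121


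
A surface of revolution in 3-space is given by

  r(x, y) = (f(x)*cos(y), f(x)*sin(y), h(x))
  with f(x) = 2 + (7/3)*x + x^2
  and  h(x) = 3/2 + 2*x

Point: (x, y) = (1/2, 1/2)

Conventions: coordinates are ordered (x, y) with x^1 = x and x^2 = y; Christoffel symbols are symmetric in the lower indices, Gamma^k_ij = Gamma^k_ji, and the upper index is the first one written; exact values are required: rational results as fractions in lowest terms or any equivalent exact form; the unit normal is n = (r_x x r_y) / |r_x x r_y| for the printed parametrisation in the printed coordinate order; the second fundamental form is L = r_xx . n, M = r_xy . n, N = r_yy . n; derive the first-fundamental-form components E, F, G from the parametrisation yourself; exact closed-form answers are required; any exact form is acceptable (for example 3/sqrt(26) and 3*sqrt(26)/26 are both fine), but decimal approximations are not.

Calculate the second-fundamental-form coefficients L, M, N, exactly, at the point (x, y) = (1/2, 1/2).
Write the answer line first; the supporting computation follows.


Answer: L = -3*sqrt(34)/17, M = 0, N = 41*sqrt(34)/136

f = 41/12, f' = 10/3, f'' = 2, h' = 2, h'' = 0
E = 136/9, F = 0, G = 1681/144; answer radicand W^2 = 136/9
unnormalised second-form numerators: l = -4, m = 0, n = 41/6; L = l/sqrt(136/9), and similarly M = m/sqrt(W^2), N = n/sqrt(W^2)


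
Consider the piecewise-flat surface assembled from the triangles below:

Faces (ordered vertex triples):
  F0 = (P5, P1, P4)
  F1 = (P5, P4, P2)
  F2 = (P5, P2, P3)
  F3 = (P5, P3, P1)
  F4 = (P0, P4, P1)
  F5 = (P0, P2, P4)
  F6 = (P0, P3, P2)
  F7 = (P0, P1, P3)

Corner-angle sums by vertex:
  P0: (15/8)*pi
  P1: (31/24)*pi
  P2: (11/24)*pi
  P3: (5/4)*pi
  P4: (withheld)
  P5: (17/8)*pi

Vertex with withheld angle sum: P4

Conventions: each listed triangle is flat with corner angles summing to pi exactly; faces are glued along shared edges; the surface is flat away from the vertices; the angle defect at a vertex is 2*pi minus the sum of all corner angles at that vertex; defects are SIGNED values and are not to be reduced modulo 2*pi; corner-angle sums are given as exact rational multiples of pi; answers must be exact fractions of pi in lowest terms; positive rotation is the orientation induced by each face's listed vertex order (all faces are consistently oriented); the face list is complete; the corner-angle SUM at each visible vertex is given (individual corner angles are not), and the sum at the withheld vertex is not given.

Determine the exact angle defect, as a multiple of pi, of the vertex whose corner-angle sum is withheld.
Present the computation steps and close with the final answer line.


V = 6, E = 12, F = 8; chi = V - E + F = 2
Gauss-Bonnet: total defect = 2*pi*chi = 4*pi; visible defects sum to 3*pi

Answer: defect(P4) = pi


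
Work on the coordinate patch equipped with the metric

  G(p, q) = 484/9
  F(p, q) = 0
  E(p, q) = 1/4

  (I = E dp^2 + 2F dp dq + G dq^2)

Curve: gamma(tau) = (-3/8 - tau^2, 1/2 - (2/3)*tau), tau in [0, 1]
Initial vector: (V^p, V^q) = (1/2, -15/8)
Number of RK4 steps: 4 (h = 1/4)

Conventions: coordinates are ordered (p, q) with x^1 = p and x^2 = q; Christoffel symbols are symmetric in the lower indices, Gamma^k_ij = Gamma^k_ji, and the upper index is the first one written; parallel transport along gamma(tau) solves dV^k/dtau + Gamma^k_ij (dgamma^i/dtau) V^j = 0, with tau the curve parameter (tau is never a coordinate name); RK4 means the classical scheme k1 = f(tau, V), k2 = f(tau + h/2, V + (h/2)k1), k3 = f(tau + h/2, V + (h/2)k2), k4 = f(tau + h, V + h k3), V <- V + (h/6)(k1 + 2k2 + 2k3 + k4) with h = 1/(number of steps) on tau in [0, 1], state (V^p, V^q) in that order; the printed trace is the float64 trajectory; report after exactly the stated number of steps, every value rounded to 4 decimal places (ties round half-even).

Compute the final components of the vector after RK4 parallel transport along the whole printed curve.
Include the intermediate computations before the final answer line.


gamma'(tau) = (-2*tau, -2/3); f(tau, V)^k = -Gamma^k_ij(gamma(tau)) gamma'^i(tau) V^j; h = 1/4; intermediate values shown to 6 dp
curve data and Christoffel symbols at the stage parameters:
  tau = 0.000000: gamma = (-0.375000, 0.500000), gamma' = (0.000000, -0.666667); Gamma_ppp = 0.000000, Gamma_ppq = 0.000000, Gamma_pqq = 0.000000, Gamma_qpp = 0.000000, Gamma_qpq = 0.000000, Gamma_qqq = 0.000000
  tau = 0.125000: gamma = (-0.390625, 0.416667), gamma' = (-0.250000, -0.666667); Gamma_ppp = 0.000000, Gamma_ppq = 0.000000, Gamma_pqq = 0.000000, Gamma_qpp = 0.000000, Gamma_qpq = 0.000000, Gamma_qqq = 0.000000
  tau = 0.250000: gamma = (-0.437500, 0.333333), gamma' = (-0.500000, -0.666667); Gamma_ppp = 0.000000, Gamma_ppq = 0.000000, Gamma_pqq = 0.000000, Gamma_qpp = 0.000000, Gamma_qpq = 0.000000, Gamma_qqq = 0.000000
  tau = 0.375000: gamma = (-0.515625, 0.250000), gamma' = (-0.750000, -0.666667); Gamma_ppp = 0.000000, Gamma_ppq = 0.000000, Gamma_pqq = 0.000000, Gamma_qpp = 0.000000, Gamma_qpq = 0.000000, Gamma_qqq = 0.000000
  tau = 0.500000: gamma = (-0.625000, 0.166667), gamma' = (-1.000000, -0.666667); Gamma_ppp = 0.000000, Gamma_ppq = 0.000000, Gamma_pqq = 0.000000, Gamma_qpp = 0.000000, Gamma_qpq = 0.000000, Gamma_qqq = 0.000000
  tau = 0.625000: gamma = (-0.765625, 0.083333), gamma' = (-1.250000, -0.666667); Gamma_ppp = 0.000000, Gamma_ppq = 0.000000, Gamma_pqq = 0.000000, Gamma_qpp = 0.000000, Gamma_qpq = 0.000000, Gamma_qqq = 0.000000
  tau = 0.750000: gamma = (-0.937500, 0.000000), gamma' = (-1.500000, -0.666667); Gamma_ppp = 0.000000, Gamma_ppq = 0.000000, Gamma_pqq = 0.000000, Gamma_qpp = 0.000000, Gamma_qpq = 0.000000, Gamma_qqq = 0.000000
  tau = 0.875000: gamma = (-1.140625, -0.083333), gamma' = (-1.750000, -0.666667); Gamma_ppp = 0.000000, Gamma_ppq = 0.000000, Gamma_pqq = 0.000000, Gamma_qpp = 0.000000, Gamma_qpq = 0.000000, Gamma_qqq = 0.000000
  tau = 1.000000: gamma = (-1.375000, -0.166667), gamma' = (-2.000000, -0.666667); Gamma_ppp = 0.000000, Gamma_ppq = 0.000000, Gamma_pqq = 0.000000, Gamma_qpp = 0.000000, Gamma_qpq = 0.000000, Gamma_qqq = 0.000000
step 0: V^p = 0.5000, V^q = -1.8750
step 1: k1 = (0.000000, 0.000000), k2 = (0.000000, 0.000000), k3 = (0.000000, 0.000000), k4 = (0.000000, 0.000000); V <- V + (h/6)(k1 + 2k2 + 2k3 + k4): V^p = 0.5000, V^q = -1.8750
step 2: k1 = (0.000000, 0.000000), k2 = (0.000000, 0.000000), k3 = (0.000000, 0.000000), k4 = (0.000000, 0.000000); V <- V + (h/6)(k1 + 2k2 + 2k3 + k4): V^p = 0.5000, V^q = -1.8750
step 3: k1 = (0.000000, 0.000000), k2 = (0.000000, 0.000000), k3 = (0.000000, 0.000000), k4 = (0.000000, 0.000000); V <- V + (h/6)(k1 + 2k2 + 2k3 + k4): V^p = 0.5000, V^q = -1.8750
step 4: k1 = (0.000000, 0.000000), k2 = (0.000000, 0.000000), k3 = (0.000000, 0.000000), k4 = (0.000000, 0.000000); V <- V + (h/6)(k1 + 2k2 + 2k3 + k4): V^p = 0.5000, V^q = -1.8750

Answer: V^p = 0.5000, V^q = -1.8750


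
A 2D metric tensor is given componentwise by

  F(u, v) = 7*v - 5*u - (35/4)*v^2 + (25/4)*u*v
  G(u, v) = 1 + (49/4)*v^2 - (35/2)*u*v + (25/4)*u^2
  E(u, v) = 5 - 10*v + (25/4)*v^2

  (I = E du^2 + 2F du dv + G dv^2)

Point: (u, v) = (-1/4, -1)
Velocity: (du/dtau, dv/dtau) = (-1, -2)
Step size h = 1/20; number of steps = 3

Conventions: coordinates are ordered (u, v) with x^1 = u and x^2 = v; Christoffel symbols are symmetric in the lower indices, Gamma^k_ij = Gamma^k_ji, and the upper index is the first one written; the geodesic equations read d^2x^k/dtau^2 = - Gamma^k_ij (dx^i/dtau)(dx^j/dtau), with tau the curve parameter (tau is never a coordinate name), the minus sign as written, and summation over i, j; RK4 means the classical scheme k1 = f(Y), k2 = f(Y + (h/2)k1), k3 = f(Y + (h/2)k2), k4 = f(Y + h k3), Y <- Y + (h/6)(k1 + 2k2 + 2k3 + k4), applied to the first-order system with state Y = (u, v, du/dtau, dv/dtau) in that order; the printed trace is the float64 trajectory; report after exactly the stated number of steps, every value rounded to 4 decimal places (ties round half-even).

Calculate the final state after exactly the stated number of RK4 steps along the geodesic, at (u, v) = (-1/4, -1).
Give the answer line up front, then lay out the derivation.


Answer: u = -0.4058, v = -1.2962, du/dtau = -1.0714, dv/dtau = -1.9532

f(Y) = (du/dtau, dv/dtau, -Gamma^u_ij Y'^i Y'^j, -Gamma^v_ij Y'^i Y'^j) with the Gammas evaluated at the stage position; h = 0.050000; intermediate values shown to 6 dp
step 0: u = -0.2500, v = -1.0000, du/dtau = -1.0000, dv/dtau = -2.0000
step 1:
  k1: at (u, v) = (-0.250000, -1.000000), (du/dtau, dv/dtau) = (-1.000000, -2.000000); Gamma_uuu = 0.000000, Gamma_uuv = -0.381154, Gamma_uvv = 0.533616, Gamma_vuu = 0.000000, Gamma_vuv = 0.243515, Gamma_vvv = -0.340921; k1 = (-1.000000, -2.000000, -0.609846, 0.389624)
  k2: at (u, v) = (-0.275000, -1.050000), (du/dtau, dv/dtau) = (-1.015246, -1.990259); Gamma_uuu = 0.000000, Gamma_uuv = -0.369223, Gamma_uvv = 0.516912, Gamma_vuu = 0.000000, Gamma_vuv = 0.238498, Gamma_vvv = -0.333897; k2 = (-1.015246, -1.990259, -0.555451, 0.358791)
  k3: at (u, v) = (-0.275381, -1.049756), (du/dtau, dv/dtau) = (-1.013886, -1.991030); Gamma_uuu = 0.000000, Gamma_uuv = -0.369368, Gamma_uvv = 0.517115, Gamma_vuu = 0.000000, Gamma_vuv = 0.238479, Gamma_vvv = -0.333870; k3 = (-1.013886, -1.991030, -0.558678, 0.360705)
  k4: at (u, v) = (-0.300694, -1.099552), (du/dtau, dv/dtau) = (-1.027934, -1.981965); Gamma_uuu = 0.000000, Gamma_uuv = -0.358229, Gamma_uvv = 0.501521, Gamma_vuu = 0.000000, Gamma_vuv = 0.233597, Gamma_vvv = -0.327036; k4 = (-1.027934, -1.981965, -0.510405, 0.332830)
  Y <- Y + (h/6)(k1 + 2k2 + 2k3 + k4): u = -0.3007, v = -1.0995, du/dtau = -1.0279, dv/dtau = -1.9820
step 2:
  k1: at (u, v) = (-0.300718, -1.099538), (du/dtau, dv/dtau) = (-1.027904, -1.981988); Gamma_uuu = 0.000000, Gamma_uuv = -0.358237, Gamma_uvv = 0.501532, Gamma_vuu = 0.000000, Gamma_vuv = 0.233596, Gamma_vvv = -0.327035; k1 = (-1.027904, -1.981988, -0.510488, 0.332874)
  k2: at (u, v) = (-0.326416, -1.149088), (du/dtau, dv/dtau) = (-1.040666, -1.973666); Gamma_uuu = 0.000000, Gamma_uuv = -0.347849, Gamma_uvv = 0.486989, Gamma_vuu = 0.000000, Gamma_vuv = 0.228850, Gamma_vvv = -0.320391; k2 = (-1.040666, -1.973666, -0.468082, 0.307951)
  k3: at (u, v) = (-0.326735, -1.148880), (du/dtau, dv/dtau) = (-1.039606, -1.974289); Gamma_uuu = 0.000000, Gamma_uuv = -0.347960, Gamma_uvv = 0.487144, Gamma_vuu = 0.000000, Gamma_vuv = 0.228839, Gamma_vvv = -0.320374; k3 = (-1.039606, -1.974289, -0.470434, 0.309385)
  k4: at (u, v) = (-0.352699, -1.198252), (du/dtau, dv/dtau) = (-1.051426, -1.966519); Gamma_uuu = 0.000000, Gamma_uuv = -0.338214, Gamma_uvv = 0.473499, Gamma_vuu = 0.000000, Gamma_vuv = 0.224238, Gamma_vvv = -0.313933; k4 = (-1.051426, -1.966519, -0.432500, 0.286750)
  Y <- Y + (h/6)(k1 + 2k2 + 2k3 + k4): u = -0.3527, v = -1.1982, du/dtau = -1.0514, dv/dtau = -1.9665
step 3:
  k1: at (u, v) = (-0.352717, -1.198241), (du/dtau, dv/dtau) = (-1.051404, -1.966535); Gamma_uuu = 0.000000, Gamma_uuv = -0.338220, Gamma_uvv = 0.473507, Gamma_vuu = 0.000000, Gamma_vuv = 0.224237, Gamma_vvv = -0.313932; k1 = (-1.051404, -1.966535, -0.432555, 0.286781)
  k2: at (u, v) = (-0.379002, -1.247405), (du/dtau, dv/dtau) = (-1.062218, -1.959366); Gamma_uuu = 0.000000, Gamma_uuv = -0.329083, Gamma_uvv = 0.460716, Gamma_vuu = 0.000000, Gamma_vuv = 0.219779, Gamma_vvv = -0.307690; k2 = (-1.062218, -1.959366, -0.398918, 0.266418)
  k3: at (u, v) = (-0.379273, -1.247225), (du/dtau, dv/dtau) = (-1.061377, -1.959875); Gamma_uuu = 0.000000, Gamma_uuv = -0.329168, Gamma_uvv = 0.460835, Gamma_vuu = 0.000000, Gamma_vuv = 0.219771, Gamma_vvv = -0.307680; k3 = (-1.061377, -1.959875, -0.400670, 0.267510)
  k4: at (u, v) = (-0.405786, -1.296235), (du/dtau, dv/dtau) = (-1.071438, -1.953160); Gamma_uuu = 0.000000, Gamma_uuv = -0.320558, Gamma_uvv = 0.448782, Gamma_vuu = 0.000000, Gamma_vuv = 0.215457, Gamma_vvv = -0.301640; k4 = (-1.071438, -1.953160, -0.370369, 0.248937)
  Y <- Y + (h/6)(k1 + 2k2 + 2k3 + k4): u = -0.4058, v = -1.2962, du/dtau = -1.0714, dv/dtau = -1.9532


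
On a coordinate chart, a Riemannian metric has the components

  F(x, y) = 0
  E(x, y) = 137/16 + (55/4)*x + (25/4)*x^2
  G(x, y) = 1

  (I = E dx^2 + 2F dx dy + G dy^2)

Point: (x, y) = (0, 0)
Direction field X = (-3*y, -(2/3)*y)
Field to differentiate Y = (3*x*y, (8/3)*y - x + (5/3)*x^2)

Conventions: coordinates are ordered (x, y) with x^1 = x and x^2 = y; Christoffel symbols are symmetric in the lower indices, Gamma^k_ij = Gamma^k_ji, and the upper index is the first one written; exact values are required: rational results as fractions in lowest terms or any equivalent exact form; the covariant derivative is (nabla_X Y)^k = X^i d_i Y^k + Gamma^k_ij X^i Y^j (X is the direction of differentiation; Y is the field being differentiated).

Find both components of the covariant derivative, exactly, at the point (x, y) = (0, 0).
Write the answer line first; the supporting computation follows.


Answer: (nabla_X Y)^x = 0, (nabla_X Y)^y = 0

E = 137/16, F = 0, G = 1 at the point
E_x = 55/4, E_y = 0, F_x = 0, F_y = 0, G_x = 0, G_y = 0
EG - F^2 = 137/16;  g^inv = (16/137) * [[1, 0], [0, 137/16]]
first-kind symbols [ij,l] = (1/2)(d_i g_jl + d_j g_il - d_l g_ij): [xx,x] = E_x/2 = 55/8, [xx,y] = F_x - E_y/2 = 0, [xy,x] = E_y/2 = 0, [xy,y] = G_x/2 = 0, [yy,x] = F_y - G_x/2 = 0, [yy,y] = G_y/2 = 0
Gamma^x_ij = (G*[ij,x] - F*[ij,y])/(EG - F^2), Gamma^y_ij = (E*[ij,y] - F*[ij,x])/(EG - F^2)
Gamma_xxx = 110/137, Gamma_xxy = 0, Gamma_xyy = 0, Gamma_yxx = 0, Gamma_yxy = 0, Gamma_yyy = 0
X = (0, 0), Y = (0, 0) at the point


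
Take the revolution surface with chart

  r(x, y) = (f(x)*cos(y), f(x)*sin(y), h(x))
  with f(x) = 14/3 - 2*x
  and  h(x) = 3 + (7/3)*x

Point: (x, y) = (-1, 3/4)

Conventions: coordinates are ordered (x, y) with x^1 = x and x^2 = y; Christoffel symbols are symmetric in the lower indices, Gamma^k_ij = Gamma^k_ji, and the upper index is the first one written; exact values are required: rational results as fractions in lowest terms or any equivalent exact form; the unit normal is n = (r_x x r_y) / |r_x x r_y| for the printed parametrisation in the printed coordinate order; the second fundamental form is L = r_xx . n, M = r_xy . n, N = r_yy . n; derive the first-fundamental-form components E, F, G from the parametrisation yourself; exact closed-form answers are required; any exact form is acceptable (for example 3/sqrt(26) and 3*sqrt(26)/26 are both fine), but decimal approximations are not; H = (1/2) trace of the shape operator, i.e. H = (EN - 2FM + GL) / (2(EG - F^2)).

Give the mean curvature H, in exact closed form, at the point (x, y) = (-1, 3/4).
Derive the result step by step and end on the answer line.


f = 20/3, f' = -2, f'' = 0, h' = 7/3, h'' = 0
E = 85/9, F = 0, G = 400/9; answer radicand W^2 = 85/9
unnormalised second-form numerators: l = 0, m = 0, n = 140/9; L = l/sqrt(85/9), and similarly M = m/sqrt(W^2), N = n/sqrt(W^2)
H = (E*n - 2*F*m + G*l) / (2*(EG - F^2)*sqrt(W^2)); E*n - 2*F*m + G*l = 11900/81, EG - F^2 = 34000/81, so H = (7/40)/sqrt(85/9)

Answer: H = 21*sqrt(85)/3400


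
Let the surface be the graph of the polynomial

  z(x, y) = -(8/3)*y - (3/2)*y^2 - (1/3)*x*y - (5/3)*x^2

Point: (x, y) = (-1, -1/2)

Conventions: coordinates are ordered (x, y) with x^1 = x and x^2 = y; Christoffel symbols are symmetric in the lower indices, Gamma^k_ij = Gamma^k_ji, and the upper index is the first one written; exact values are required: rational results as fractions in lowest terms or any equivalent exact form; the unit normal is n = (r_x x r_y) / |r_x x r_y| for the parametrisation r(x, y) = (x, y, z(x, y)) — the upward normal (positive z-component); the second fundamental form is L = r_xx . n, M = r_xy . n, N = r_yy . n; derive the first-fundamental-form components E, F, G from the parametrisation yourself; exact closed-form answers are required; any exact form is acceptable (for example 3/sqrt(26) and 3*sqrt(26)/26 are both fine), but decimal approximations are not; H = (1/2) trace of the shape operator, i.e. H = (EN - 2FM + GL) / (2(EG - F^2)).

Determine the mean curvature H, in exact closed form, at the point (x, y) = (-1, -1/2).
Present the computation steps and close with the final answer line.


z_x = 7/2, z_y = -5/6, z_xx = -10/3, z_xy = -1/3, z_yy = -3
E = 53/4, F = -35/12, G = 61/36; answer radicand W^2 = 251/18
unnormalised second-form numerators: l = -10/3, m = -1/3, n = -3; L = l/sqrt(251/18), and similarly M = m/sqrt(W^2), N = n/sqrt(W^2)
H = (E*n - 2*F*m + G*l) / (2*(EG - F^2)*sqrt(W^2)); E*n - 2*F*m + G*l = -5113/108, EG - F^2 = 251/18, so H = (-5113/3012)/sqrt(251/18)

Answer: H = -5113*sqrt(502)/252004


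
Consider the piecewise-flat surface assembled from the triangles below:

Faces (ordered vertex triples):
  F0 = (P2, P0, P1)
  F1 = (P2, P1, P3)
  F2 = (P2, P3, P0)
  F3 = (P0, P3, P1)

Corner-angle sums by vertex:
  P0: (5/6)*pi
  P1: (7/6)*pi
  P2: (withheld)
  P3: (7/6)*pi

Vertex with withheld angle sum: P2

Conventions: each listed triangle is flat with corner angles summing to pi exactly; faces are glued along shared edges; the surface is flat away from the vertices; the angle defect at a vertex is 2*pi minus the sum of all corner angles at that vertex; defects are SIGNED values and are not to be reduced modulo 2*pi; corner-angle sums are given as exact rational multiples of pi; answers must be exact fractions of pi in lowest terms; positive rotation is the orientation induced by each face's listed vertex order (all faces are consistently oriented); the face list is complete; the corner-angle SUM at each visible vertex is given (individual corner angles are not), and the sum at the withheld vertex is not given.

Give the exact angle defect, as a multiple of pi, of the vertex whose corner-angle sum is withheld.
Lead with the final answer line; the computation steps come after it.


Answer: defect(P2) = (7/6)*pi

V = 4, E = 6, F = 4; chi = V - E + F = 2
Gauss-Bonnet: total defect = 2*pi*chi = 4*pi; visible defects sum to (17/6)*pi


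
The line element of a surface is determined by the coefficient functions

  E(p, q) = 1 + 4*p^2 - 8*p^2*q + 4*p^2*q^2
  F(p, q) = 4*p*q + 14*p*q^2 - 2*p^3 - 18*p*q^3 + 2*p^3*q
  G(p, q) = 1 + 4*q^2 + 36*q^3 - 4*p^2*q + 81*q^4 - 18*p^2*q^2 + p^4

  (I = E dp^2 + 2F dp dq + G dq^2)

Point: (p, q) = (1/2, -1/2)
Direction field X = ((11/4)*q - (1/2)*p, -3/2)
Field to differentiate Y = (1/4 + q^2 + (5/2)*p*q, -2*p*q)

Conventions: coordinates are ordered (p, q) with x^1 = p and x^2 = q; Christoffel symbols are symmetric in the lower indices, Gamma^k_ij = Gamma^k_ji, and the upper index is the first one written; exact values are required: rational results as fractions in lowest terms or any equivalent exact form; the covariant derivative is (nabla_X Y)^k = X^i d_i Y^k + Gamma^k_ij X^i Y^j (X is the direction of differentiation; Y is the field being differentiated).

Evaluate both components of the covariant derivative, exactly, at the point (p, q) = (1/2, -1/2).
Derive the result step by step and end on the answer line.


E = 13/4, F = 3/2, G = 2 at the point
E_p = 9, E_q = -3, F_p = 3/2, F_q = -23/2, G_p = -2, G_q = -14
EG - F^2 = 17/4;  g^inv = (4/17) * [[2, -3/2], [-3/2, 13/4]]
first-kind symbols [ij,l] = (1/2)(d_i g_jl + d_j g_il - d_l g_ij): [pp,p] = E_p/2 = 9/2, [pp,q] = F_p - E_q/2 = 3, [pq,p] = E_q/2 = -3/2, [pq,q] = G_p/2 = -1, [qq,p] = F_q - G_p/2 = -21/2, [qq,q] = G_q/2 = -7
Gamma^p_ij = (G*[ij,p] - F*[ij,q])/(EG - F^2), Gamma^q_ij = (E*[ij,q] - F*[ij,p])/(EG - F^2)
Gamma_ppp = 18/17, Gamma_ppq = -6/17, Gamma_pqq = -42/17, Gamma_qpp = 12/17, Gamma_qpq = -4/17, Gamma_qqq = -28/17
X = (-13/8, -3/2), Y = (-1/8, 1/2) at the point

Answer: (nabla_X Y)^p = 1073/272, (nabla_X Y)^q = 381/272


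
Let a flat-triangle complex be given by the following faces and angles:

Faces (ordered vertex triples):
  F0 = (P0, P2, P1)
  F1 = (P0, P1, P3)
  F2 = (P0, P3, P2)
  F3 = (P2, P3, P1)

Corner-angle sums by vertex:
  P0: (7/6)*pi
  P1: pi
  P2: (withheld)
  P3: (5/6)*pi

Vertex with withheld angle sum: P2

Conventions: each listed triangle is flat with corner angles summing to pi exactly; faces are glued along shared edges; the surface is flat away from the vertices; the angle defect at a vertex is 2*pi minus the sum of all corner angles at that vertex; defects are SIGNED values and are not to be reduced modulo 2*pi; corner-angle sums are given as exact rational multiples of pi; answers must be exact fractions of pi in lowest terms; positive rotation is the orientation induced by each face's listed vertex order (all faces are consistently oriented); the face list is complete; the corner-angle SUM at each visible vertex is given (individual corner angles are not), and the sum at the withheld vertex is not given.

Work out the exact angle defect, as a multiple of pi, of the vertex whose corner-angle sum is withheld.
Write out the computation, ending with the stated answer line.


V = 4, E = 6, F = 4; chi = V - E + F = 2
Gauss-Bonnet: total defect = 2*pi*chi = 4*pi; visible defects sum to 3*pi

Answer: defect(P2) = pi


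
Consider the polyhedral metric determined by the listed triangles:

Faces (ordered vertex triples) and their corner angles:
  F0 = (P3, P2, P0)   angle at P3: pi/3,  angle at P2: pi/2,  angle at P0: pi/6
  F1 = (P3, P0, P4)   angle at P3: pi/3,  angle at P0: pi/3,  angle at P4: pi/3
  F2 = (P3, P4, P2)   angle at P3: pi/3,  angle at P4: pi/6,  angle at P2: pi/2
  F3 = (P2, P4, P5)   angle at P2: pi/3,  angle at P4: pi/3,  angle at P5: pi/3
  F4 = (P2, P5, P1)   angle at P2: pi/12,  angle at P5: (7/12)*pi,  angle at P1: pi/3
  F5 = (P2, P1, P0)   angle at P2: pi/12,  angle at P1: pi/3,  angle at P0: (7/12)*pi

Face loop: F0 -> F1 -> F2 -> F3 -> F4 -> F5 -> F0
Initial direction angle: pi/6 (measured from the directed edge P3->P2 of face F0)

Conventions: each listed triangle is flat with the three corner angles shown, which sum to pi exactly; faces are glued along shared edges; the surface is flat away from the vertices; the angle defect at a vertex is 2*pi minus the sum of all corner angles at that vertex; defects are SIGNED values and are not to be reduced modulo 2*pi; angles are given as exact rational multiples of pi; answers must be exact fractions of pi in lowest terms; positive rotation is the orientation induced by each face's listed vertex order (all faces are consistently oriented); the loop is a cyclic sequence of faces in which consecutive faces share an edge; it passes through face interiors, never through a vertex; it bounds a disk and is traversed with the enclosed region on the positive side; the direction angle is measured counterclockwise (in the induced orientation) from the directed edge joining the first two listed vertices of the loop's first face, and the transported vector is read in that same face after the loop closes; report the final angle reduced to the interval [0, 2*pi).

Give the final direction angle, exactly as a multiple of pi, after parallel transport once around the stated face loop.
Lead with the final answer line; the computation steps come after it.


Answer: final direction angle = (5/3)*pi

enclosed vertex P2: corner angles sum to (3/2)*pi, defect = 2*pi - (3/2)*pi = pi/2
enclosed vertex P3: corner angles sum to pi, defect = 2*pi - pi = pi
by Gauss-Bonnet the loop rotates the vector by the enclosed defect sum (positive orientation, mod 2*pi)
final angle = pi/6 + (3/2)*pi = (5/3)*pi (mod 2*pi)


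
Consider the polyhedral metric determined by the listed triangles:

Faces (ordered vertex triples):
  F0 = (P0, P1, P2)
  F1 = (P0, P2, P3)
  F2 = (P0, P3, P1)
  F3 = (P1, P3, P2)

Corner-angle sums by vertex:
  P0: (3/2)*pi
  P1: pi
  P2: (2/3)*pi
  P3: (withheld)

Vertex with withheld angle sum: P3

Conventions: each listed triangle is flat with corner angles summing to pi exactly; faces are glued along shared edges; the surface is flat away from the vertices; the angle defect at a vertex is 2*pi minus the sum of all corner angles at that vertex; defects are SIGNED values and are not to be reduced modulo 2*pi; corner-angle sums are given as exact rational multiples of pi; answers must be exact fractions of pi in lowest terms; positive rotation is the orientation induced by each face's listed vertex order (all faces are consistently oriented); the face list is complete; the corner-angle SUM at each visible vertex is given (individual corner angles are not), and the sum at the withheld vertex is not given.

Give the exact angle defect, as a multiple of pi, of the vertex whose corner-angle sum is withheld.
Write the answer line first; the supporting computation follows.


Answer: defect(P3) = (7/6)*pi

V = 4, E = 6, F = 4; chi = V - E + F = 2
Gauss-Bonnet: total defect = 2*pi*chi = 4*pi; visible defects sum to (17/6)*pi


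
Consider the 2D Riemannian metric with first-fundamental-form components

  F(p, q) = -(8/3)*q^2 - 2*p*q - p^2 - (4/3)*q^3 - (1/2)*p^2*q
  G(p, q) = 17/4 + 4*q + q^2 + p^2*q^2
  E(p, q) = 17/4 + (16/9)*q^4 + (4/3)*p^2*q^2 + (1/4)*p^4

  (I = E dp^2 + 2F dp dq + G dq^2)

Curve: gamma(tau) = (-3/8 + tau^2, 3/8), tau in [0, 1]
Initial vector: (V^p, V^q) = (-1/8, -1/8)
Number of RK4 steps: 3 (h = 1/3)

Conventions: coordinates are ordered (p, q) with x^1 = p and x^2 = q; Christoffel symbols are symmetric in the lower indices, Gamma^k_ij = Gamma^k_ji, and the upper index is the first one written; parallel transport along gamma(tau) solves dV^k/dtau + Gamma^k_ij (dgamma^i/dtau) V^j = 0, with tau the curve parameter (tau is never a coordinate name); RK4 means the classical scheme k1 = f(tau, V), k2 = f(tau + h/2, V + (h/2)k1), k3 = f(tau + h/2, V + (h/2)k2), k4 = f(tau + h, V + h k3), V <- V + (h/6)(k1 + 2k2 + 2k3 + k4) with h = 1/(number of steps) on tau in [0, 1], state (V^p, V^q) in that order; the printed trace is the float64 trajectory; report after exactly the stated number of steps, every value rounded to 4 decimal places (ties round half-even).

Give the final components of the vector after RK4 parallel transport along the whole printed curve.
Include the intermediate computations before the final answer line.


gamma'(tau) = (2*tau, 0); f(tau, V)^k = -Gamma^k_ij(gamma(tau)) gamma'^i(tau) V^j; h = 1/3; intermediate values shown to 6 dp
curve data and Christoffel symbols at the stage parameters:
  tau = 0.000000: gamma = (-0.375000, 0.375000), gamma' = (0.000000, 0.000000); Gamma_ppp = -0.024022, Gamma_ppq = 0.059298, Gamma_pqq = -0.394166, Gamma_qpp = -0.021173, Gamma_qpq = -0.005601, Gamma_qqq = 0.388678
  tau = 0.166667: gamma = (-0.347222, 0.375000), gamma' = (0.333333, 0.000000); Gamma_ppp = -0.022279, Gamma_ppq = 0.057084, Gamma_pqq = -0.406484, Gamma_qpp = -0.030543, Gamma_qpq = -0.005095, Gamma_qqq = 0.387106
  tau = 0.333333: gamma = (-0.263889, 0.375000), gamma' = (0.666667, 0.000000); Gamma_ppp = -0.018220, Gamma_ppq = 0.051447, Gamma_pqq = -0.443383, Gamma_qpp = -0.059588, Gamma_qpq = -0.003411, Gamma_qqq = 0.382135
  tau = 0.500000: gamma = (-0.125000, 0.375000), gamma' = (1.000000, 0.000000); Gamma_ppp = -0.015274, Gamma_ppq = 0.045536, Gamma_pqq = -0.504865, Gamma_qpp = -0.110998, Gamma_qpq = -0.000123, Gamma_qqq = 0.372317
  tau = 0.666667: gamma = (0.069444, 0.375000), gamma' = (1.333333, 0.000000); Gamma_ppp = -0.019129, Gamma_ppq = 0.044954, Gamma_pqq = -0.591686, Gamma_qpp = -0.189171, Gamma_qpq = 0.005497, Gamma_qqq = 0.352913
  tau = 0.833333: gamma = (0.319444, 0.375000), gamma' = (1.666667, 0.000000); Gamma_ppp = -0.038675, Gamma_ppq = 0.058295, Gamma_pqq = -0.707173, Gamma_qpp = -0.301166, Gamma_qpq = 0.015565, Gamma_qqq = 0.312149
  tau = 1.000000: gamma = (0.625000, 0.375000), gamma' = (2.000000, 0.000000); Gamma_ppp = -0.090085, Gamma_ppq = 0.098887, Gamma_pqq = -0.861211, Gamma_qpp = -0.461070, Gamma_qpq = 0.037700, Gamma_qqq = 0.224503
step 0: V^p = -0.1250, V^q = -0.1250
step 1: k1 = (0.000000, 0.000000), k2 = (0.001450, -0.001485), k3 = (0.001457, -0.001483), k4 = (0.002792, -0.005232); V <- V + (h/6)(k1 + 2k2 + 2k3 + k4): V^p = -0.1245, V^q = -0.1256
step 2: k1 = (0.002796, -0.005232), k2 = (0.003865, -0.013785), k3 = (0.003933, -0.013766), k4 = (0.004662, -0.030123); V <- V + (h/6)(k1 + 2k2 + 2k3 + k4): V^p = -0.1232, V^q = -0.1306
step 3: k1 = (0.004687, -0.030127), k2 = (0.005288, -0.057948), k3 = (0.005745, -0.057778), k4 = (0.007788, -0.100577); V <- V + (h/6)(k1 + 2k2 + 2k3 + k4): V^p = -0.1213, V^q = -0.1508

Answer: V^p = -0.1213, V^q = -0.1508
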